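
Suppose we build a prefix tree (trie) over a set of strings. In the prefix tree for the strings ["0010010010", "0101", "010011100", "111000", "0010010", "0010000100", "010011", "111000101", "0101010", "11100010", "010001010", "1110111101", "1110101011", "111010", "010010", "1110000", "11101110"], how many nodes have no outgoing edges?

11

Leaves are exactly the stored words that no other stored word extends.
Those words: "0010000100", "0010010010", "010001010", "010010", "010011100", "0101010", "1110000", "111000101", "1110101011", "11101110", "1110111101"
Leaf count: 11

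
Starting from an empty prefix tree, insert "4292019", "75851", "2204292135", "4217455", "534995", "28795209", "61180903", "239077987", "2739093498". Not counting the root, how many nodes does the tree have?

Insert word by word; a character creates a node only if that edge doesn't already exist:
  "4292019" → 7 new (4, 2, 9, 2, 0, 1, 9)
  "75851" → 5 new (7, 5, 8, 5, 1)
  "2204292135" → 10 new (2, 2, 0, 4, 2, 9, 2, 1, 3, 5)
  "4217455" → prefix "42" already present; 5 new (1, 7, 4, 5, 5)
  "534995" → 6 new (5, 3, 4, 9, 9, 5)
  "28795209" → prefix "2" already present; 7 new (8, 7, 9, 5, 2, 0, 9)
  "61180903" → 8 new (6, 1, 1, 8, 0, 9, 0, 3)
  "239077987" → prefix "2" already present; 8 new (3, 9, 0, 7, 7, 9, 8, 7)
  "2739093498" → prefix "2" already present; 9 new (7, 3, 9, 0, 9, 3, 4, 9, 8)
Total nodes = 7 + 5 + 10 + 5 + 6 + 7 + 8 + 8 + 9 = 65

65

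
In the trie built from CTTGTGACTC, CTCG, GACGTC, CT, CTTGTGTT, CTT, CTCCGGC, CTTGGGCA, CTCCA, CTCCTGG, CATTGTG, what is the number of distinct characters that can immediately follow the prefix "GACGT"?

1

The children of the "GACGT" node are the distinct next characters among strings starting with "GACGT".
Distinct next characters after "GACGT": C.
That node has 1 child edge.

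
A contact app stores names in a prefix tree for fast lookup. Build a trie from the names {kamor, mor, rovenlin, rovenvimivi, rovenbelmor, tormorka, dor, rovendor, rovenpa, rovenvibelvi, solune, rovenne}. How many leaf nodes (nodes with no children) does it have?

12

Leaves are exactly the stored words that no other stored word extends.
Those words: "dor", "kamor", "mor", "rovenbelmor", "rovendor", "rovenlin", "rovenne", "rovenpa", "rovenvibelvi", "rovenvimivi", "solune", "tormorka"
Leaf count: 12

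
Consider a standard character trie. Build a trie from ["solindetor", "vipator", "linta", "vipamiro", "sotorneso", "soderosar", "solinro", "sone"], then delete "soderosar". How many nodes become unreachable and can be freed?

7

A node on "soderosar"'s path can go only if nothing else ends at it or branches off below it.
The suffix "derosar" (7 nodes) is used only by "soderosar"; the node for "so" still has the child "l", so pruning stops there.
Nodes removed: 7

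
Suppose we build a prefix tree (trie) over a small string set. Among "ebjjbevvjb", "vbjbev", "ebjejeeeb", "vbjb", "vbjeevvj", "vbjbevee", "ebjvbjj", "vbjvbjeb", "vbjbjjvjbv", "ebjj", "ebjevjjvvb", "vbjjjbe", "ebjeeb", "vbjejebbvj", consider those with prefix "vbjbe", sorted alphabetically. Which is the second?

vbjbevee

Filter for "vbjbe…" and sort: "vbjbev", "vbjbevee"
The 2nd is vbjbevee.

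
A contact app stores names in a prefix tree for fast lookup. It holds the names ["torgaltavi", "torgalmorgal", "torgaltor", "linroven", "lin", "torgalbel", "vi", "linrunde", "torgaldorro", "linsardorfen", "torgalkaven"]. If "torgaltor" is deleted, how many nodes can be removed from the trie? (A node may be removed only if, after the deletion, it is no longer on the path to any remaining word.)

After clearing the end-marker at "torgaltor", prune upward until reaching a node still needed by another word.
The suffix "or" (2 nodes) is used only by "torgaltor"; the node for "torgalt" still has the child "a", so pruning stops there.
Nodes removed: 2

2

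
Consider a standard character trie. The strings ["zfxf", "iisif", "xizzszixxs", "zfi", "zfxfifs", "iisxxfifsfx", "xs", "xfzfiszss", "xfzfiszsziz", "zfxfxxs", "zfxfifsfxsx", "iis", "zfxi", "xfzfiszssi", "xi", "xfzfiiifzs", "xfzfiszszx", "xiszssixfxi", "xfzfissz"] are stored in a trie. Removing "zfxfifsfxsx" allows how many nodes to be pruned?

Walk "zfxfifsfxsx" from the leaf back toward the root, removing each node that no remaining word uses.
The suffix "fxsx" (4 nodes) is used only by "zfxfifsfxsx"; "zfxfifs" is itself a stored word, so pruning stops there.
Nodes removed: 4

4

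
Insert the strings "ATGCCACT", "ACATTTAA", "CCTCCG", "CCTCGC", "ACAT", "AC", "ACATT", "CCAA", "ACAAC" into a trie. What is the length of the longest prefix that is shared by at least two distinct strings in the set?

The deepest shared node is where two words last agree before diverging.
"ACATT" and "ACATTTAA" agree on "ACATT" (5 characters) before diverging; nothing deeper is shared.
Longest shared-prefix length: 5

5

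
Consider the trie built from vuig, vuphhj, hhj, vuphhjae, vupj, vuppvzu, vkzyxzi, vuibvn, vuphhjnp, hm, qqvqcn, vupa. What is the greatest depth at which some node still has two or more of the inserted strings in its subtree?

6

The deepest shared node is where two words last agree before diverging.
e.g. "vuphhj" and "vuphhjae" share the prefix "vuphhj" of length 6; no pair shares a longer one.
Longest shared-prefix length: 6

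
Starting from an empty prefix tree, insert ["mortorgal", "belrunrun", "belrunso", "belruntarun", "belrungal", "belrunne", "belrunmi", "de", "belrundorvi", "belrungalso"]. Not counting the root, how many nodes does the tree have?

41

For each word, the new-node count is its length minus the longest prefix already in the trie:
  "mortorgal" → 9 new (m, o, r, t, o, r, g, a, l)
  "belrunrun" → 9 new (b, e, l, r, u, n, r, u, n)
  "belrunso" → prefix "belrun" already present; 2 new (s, o)
  "belruntarun" → prefix "belrun" already present; 5 new (t, a, r, u, n)
  "belrungal" → prefix "belrun" already present; 3 new (g, a, l)
  "belrunne" → prefix "belrun" already present; 2 new (n, e)
  "belrunmi" → prefix "belrun" already present; 2 new (m, i)
  "de" → 2 new (d, e)
  "belrundorvi" → prefix "belrun" already present; 5 new (d, o, r, v, i)
  "belrungalso" → prefix "belrungal" already present; 2 new (s, o)
Total nodes = 9 + 9 + 2 + 5 + 3 + 2 + 2 + 2 + 5 + 2 = 41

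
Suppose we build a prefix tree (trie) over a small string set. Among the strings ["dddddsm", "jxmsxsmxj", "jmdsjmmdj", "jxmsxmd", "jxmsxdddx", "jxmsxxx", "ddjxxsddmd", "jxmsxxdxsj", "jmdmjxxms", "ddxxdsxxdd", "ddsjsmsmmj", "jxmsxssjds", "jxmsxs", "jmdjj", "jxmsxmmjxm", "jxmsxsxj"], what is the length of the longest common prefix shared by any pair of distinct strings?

6

The deepest shared node is where two words last agree before diverging.
e.g. "jxmsxmd" and "jxmsxmmjxm" share the prefix "jxmsxm" of length 6; no pair shares a longer one.
Longest shared-prefix length: 6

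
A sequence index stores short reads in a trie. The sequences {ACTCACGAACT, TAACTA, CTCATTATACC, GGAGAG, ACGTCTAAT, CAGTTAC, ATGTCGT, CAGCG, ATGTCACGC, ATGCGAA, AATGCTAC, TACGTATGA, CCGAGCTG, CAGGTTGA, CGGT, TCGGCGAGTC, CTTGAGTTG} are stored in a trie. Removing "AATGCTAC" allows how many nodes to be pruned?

A node on "AATGCTAC"'s path can go only if nothing else ends at it or branches off below it.
The suffix "ATGCTAC" (7 nodes) is used only by "AATGCTAC"; the node for "A" still has the child "C", so pruning stops there.
Nodes removed: 7

7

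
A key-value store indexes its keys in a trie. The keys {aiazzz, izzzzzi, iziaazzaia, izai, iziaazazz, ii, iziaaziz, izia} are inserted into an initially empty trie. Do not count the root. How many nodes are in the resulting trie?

For each word, the new-node count is its length minus the longest prefix already in the trie:
  "aiazzz" → 6 new (a, i, a, z, z, z)
  "izzzzzi" → 7 new (i, z, z, z, z, z, i)
  "iziaazzaia" → prefix "iz" already present; 8 new (i, a, a, z, z, a, i, a)
  "izai" → prefix "iz" already present; 2 new (a, i)
  "iziaazazz" → prefix "iziaaz" already present; 3 new (a, z, z)
  "ii" → prefix "i" already present; 1 new (i)
  "iziaaziz" → prefix "iziaaz" already present; 2 new (i, z)
  "izia" → prefix "izia" already present; 0 new (none)
Total nodes = 6 + 7 + 8 + 2 + 3 + 1 + 2 + 0 = 29

29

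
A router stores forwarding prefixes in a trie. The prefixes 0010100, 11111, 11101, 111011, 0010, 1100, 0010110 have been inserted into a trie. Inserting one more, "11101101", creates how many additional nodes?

"111011" is already a path in the trie; the remaining "01" must be added.
Each of the 2 remaining characters creates one node.

2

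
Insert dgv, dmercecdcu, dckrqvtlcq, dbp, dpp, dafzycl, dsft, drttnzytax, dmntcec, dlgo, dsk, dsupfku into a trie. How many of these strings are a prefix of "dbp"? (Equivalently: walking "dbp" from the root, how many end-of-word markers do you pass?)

1

Check each prefix of "dbp" against the stored set — each match is an end-marker on the path.
Prefixes of the query that are stored words: "dbp"
Count: 1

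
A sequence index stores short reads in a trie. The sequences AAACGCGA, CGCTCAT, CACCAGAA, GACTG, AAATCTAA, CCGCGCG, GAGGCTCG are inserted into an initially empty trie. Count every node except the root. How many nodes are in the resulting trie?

44

Count nodes per top-level branch (shared prefixes stored once):
  'A'-branch (AAACGCGA, AAATCTAA): 13 nodes
  'C'-branch (CACCAGAA, CCGCGCG, CGCTCAT): 20 nodes
  'G'-branch (GACTG, GAGGCTCG): 11 nodes
Sum: 44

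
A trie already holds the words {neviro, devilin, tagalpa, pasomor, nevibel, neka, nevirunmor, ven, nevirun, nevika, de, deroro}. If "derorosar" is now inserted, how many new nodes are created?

Walking "derorosar" from the root, the first 6 characters ("deroro") follow existing edges; "s" is the first miss.
So 9 − 6 = 3 new nodes.

3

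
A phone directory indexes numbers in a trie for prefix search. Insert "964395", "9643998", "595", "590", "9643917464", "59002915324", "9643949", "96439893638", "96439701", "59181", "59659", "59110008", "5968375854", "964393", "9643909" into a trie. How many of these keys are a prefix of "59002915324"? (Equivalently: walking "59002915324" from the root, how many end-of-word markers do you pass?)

Walk "59002915324" from the root; an end-of-word marker is hit whenever a stored word is a prefix of "59002915324".
Prefixes of the query that are stored words: "590", "59002915324"
Count: 2

2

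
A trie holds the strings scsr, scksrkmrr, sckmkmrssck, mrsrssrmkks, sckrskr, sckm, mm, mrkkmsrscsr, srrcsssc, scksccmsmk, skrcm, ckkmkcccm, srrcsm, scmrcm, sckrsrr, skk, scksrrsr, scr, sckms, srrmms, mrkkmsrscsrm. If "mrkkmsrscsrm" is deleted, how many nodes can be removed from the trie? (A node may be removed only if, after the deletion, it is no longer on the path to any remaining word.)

1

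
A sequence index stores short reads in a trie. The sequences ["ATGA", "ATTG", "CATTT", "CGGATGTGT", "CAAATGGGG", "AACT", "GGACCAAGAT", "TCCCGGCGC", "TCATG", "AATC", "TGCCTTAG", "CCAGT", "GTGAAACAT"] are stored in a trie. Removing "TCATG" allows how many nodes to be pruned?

After clearing the end-marker at "TCATG", prune upward until reaching a node still needed by another word.
The suffix "ATG" (3 nodes) is used only by "TCATG"; the node for "TC" still has the child "C", so pruning stops there.
Nodes removed: 3

3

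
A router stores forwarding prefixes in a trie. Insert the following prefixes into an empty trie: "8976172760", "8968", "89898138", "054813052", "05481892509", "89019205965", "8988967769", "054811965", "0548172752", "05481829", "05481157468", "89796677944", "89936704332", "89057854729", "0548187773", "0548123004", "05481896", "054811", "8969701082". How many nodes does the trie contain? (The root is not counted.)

107

Insert word by word; a character creates a node only if that edge doesn't already exist:
  "8976172760" → 10 new (8, 9, 7, 6, 1, 7, 2, 7, 6, 0)
  "8968" → prefix "89" already present; 2 new (6, 8)
  "89898138" → prefix "89" already present; 6 new (8, 9, 8, 1, 3, 8)
  "054813052" → 9 new (0, 5, 4, 8, 1, 3, 0, 5, 2)
  "05481892509" → prefix "05481" already present; 6 new (8, 9, 2, 5, 0, 9)
  "89019205965" → prefix "89" already present; 9 new (0, 1, 9, 2, 0, 5, 9, 6, 5)
  "8988967769" → prefix "898" already present; 7 new (8, 9, 6, 7, 7, 6, 9)
  "054811965" → prefix "05481" already present; 4 new (1, 9, 6, 5)
  "0548172752" → prefix "05481" already present; 5 new (7, 2, 7, 5, 2)
  "05481829" → prefix "054818" already present; 2 new (2, 9)
  "05481157468" → prefix "054811" already present; 5 new (5, 7, 4, 6, 8)
  "89796677944" → prefix "897" already present; 8 new (9, 6, 6, 7, 7, 9, 4, 4)
  "89936704332" → prefix "89" already present; 9 new (9, 3, 6, 7, 0, 4, 3, 3, 2)
  "89057854729" → prefix "890" already present; 8 new (5, 7, 8, 5, 4, 7, 2, 9)
  "0548187773" → prefix "054818" already present; 4 new (7, 7, 7, 3)
  "0548123004" → prefix "05481" already present; 5 new (2, 3, 0, 0, 4)
  "05481896" → prefix "0548189" already present; 1 new (6)
  "054811" → prefix "054811" already present; 0 new (none)
  "8969701082" → prefix "896" already present; 7 new (9, 7, 0, 1, 0, 8, 2)
Total nodes = 10 + 2 + 6 + 9 + 6 + 9 + 7 + 4 + 5 + 2 + 5 + 8 + 9 + 8 + 4 + 5 + 1 + 0 + 7 = 107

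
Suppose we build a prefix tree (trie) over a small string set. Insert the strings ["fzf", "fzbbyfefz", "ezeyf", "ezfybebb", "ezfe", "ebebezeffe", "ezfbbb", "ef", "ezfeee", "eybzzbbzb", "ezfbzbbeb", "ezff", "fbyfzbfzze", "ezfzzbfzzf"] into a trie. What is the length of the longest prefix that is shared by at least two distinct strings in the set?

Equivalently: take the maximum, over all pairs, of their longest common prefix length.
e.g. "ezfbbb" and "ezfbzbbeb" share the prefix "ezfb" of length 4; no pair shares a longer one.
Longest shared-prefix length: 4

4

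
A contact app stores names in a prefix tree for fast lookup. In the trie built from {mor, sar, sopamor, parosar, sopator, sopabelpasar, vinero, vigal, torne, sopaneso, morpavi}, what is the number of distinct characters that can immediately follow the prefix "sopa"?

4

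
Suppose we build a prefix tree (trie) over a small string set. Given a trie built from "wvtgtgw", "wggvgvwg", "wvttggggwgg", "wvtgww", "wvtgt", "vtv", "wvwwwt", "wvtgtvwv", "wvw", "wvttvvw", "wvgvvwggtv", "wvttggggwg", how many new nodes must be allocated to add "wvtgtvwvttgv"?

4

The longest prefix of "wvtgtvwvttgv" already in the trie is "wvtgtvwv" (length 8).
Each of the 4 remaining characters creates one node.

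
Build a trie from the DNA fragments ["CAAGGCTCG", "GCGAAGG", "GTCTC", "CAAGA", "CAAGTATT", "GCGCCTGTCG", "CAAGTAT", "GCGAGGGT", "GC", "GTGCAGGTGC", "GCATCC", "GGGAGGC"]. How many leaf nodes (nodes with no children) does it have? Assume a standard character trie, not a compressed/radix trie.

10

Leaves are exactly the stored words that no other stored word extends.
Those words: "CAAGA", "CAAGGCTCG", "CAAGTATT", "GCATCC", "GCGAAGG", "GCGAGGGT", "GCGCCTGTCG", "GGGAGGC", "GTCTC", "GTGCAGGTGC"
Leaf count: 10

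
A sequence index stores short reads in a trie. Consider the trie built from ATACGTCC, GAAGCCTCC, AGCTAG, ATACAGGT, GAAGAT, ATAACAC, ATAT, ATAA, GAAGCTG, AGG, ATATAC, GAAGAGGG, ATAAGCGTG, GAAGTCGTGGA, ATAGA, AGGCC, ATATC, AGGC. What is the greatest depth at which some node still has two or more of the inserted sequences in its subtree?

5

The deepest shared node is where two words last agree before diverging.
"GAAGAGGG" and "GAAGAT" agree on "GAAGA" (5 characters) before diverging; nothing deeper is shared.
Longest shared-prefix length: 5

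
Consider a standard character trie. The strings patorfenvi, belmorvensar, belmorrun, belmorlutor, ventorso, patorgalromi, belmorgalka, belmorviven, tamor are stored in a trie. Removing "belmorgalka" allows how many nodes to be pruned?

A node on "belmorgalka"'s path can go only if nothing else ends at it or branches off below it.
The suffix "galka" (5 nodes) is used only by "belmorgalka"; the node for "belmor" still has the child "v", so pruning stops there.
Nodes removed: 5

5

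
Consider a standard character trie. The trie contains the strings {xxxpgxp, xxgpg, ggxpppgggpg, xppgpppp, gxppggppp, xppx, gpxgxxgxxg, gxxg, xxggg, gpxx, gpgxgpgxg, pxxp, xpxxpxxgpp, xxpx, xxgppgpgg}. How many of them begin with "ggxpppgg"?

Walk to "ggxpppgg"; the words in its subtree are exactly those with that prefix.
Words under "ggxpppgg": ggxpppgggpg
Count: 1

1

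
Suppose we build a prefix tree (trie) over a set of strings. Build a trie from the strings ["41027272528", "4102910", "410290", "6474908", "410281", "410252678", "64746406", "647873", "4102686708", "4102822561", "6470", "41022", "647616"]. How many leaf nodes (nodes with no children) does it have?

A leaf is a node with no children — equivalently, the end of a word that is not a proper prefix of any other stored word.
Those words: "41022", "410252678", "4102686708", "41027272528", "410281", "4102822561", "410290", "4102910", "6470", "64746406", "6474908", "647616", "647873"
Leaf count: 13

13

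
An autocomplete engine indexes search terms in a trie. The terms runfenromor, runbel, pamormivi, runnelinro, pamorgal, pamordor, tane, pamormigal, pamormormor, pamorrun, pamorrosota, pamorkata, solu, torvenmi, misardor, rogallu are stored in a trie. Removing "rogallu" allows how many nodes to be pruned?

6

A node on "rogallu"'s path can go only if nothing else ends at it or branches off below it.
The suffix "ogallu" (6 nodes) is used only by "rogallu"; the node for "r" still has the child "u", so pruning stops there.
Nodes removed: 6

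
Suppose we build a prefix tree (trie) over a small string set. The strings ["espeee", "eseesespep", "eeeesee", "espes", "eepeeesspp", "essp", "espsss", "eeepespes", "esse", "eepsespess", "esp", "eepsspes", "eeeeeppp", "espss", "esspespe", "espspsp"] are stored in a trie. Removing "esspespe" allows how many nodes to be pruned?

After clearing the end-marker at "esspespe", prune upward until reaching a node still needed by another word.
The suffix "espe" (4 nodes) is used only by "esspespe"; "essp" is itself a stored word, so pruning stops there.
Nodes removed: 4

4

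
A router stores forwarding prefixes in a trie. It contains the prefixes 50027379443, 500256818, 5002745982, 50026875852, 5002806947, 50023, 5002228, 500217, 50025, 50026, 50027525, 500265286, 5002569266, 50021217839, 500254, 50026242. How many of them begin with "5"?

16

Traverse to the node for "5", then collect every word in that subtree.
Words under "5": 50021217839, 500217, 5002228, 50023, 50025, 500254, 500256818, 5002569266, 50026, 50026242, 500265286, 50026875852, 50027379443, 5002745982, 50027525, 5002806947
Count: 16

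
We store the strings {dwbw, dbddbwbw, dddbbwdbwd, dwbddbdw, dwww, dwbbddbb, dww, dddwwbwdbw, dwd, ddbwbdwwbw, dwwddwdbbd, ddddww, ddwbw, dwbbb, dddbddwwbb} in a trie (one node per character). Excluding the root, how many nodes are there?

68

Insert word by word; a character creates a node only if that edge doesn't already exist:
  "dwbw" → 4 new (d, w, b, w)
  "dbddbwbw" → prefix "d" already present; 7 new (b, d, d, b, w, b, w)
  "dddbbwdbwd" → prefix "d" already present; 9 new (d, d, b, b, w, d, b, w, d)
  "dwbddbdw" → prefix "dwb" already present; 5 new (d, d, b, d, w)
  "dwww" → prefix "dw" already present; 2 new (w, w)
  "dwbbddbb" → prefix "dwb" already present; 5 new (b, d, d, b, b)
  "dww" → prefix "dww" already present; 0 new (none)
  "dddwwbwdbw" → prefix "ddd" already present; 7 new (w, w, b, w, d, b, w)
  "dwd" → prefix "dw" already present; 1 new (d)
  "ddbwbdwwbw" → prefix "dd" already present; 8 new (b, w, b, d, w, w, b, w)
  "dwwddwdbbd" → prefix "dww" already present; 7 new (d, d, w, d, b, b, d)
  "ddddww" → prefix "ddd" already present; 3 new (d, w, w)
  "ddwbw" → prefix "dd" already present; 3 new (w, b, w)
  "dwbbb" → prefix "dwbb" already present; 1 new (b)
  "dddbddwwbb" → prefix "dddb" already present; 6 new (d, d, w, w, b, b)
Total nodes = 4 + 7 + 9 + 5 + 2 + 5 + 0 + 7 + 1 + 8 + 7 + 3 + 3 + 1 + 6 = 68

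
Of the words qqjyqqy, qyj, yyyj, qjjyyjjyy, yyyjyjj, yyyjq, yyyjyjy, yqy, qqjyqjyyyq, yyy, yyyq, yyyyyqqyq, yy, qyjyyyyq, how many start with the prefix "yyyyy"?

1

Filter for entries beginning with "yyyyy":
Matches: "yyyyyqqyq"
Count: 1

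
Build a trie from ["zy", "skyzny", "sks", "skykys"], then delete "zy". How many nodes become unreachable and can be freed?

Walk "zy" from the leaf back toward the root, removing each node that no remaining word uses.
No other word shares any prefix with "zy", so all 2 of its nodes go.
Nodes removed: 2

2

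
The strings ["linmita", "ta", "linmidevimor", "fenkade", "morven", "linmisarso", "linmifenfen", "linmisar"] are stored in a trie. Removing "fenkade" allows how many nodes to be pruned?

After clearing the end-marker at "fenkade", prune upward until reaching a node still needed by another word.
No other word shares any prefix with "fenkade", so all 7 of its nodes go.
Nodes removed: 7

7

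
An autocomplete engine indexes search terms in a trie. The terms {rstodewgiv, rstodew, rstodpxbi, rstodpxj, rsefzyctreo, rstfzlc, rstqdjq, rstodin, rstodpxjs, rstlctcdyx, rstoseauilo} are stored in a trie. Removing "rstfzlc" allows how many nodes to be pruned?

4

Walk "rstfzlc" from the leaf back toward the root, removing each node that no remaining word uses.
The suffix "fzlc" (4 nodes) is used only by "rstfzlc"; the node for "rst" still has the child "o", so pruning stops there.
Nodes removed: 4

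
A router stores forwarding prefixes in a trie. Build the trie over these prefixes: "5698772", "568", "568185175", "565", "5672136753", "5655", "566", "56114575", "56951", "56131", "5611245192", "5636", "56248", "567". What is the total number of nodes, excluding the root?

46

For each word, the new-node count is its length minus the longest prefix already in the trie:
  "5698772" → 7 new (5, 6, 9, 8, 7, 7, 2)
  "568" → prefix "56" already present; 1 new (8)
  "568185175" → prefix "568" already present; 6 new (1, 8, 5, 1, 7, 5)
  "565" → prefix "56" already present; 1 new (5)
  "5672136753" → prefix "56" already present; 8 new (7, 2, 1, 3, 6, 7, 5, 3)
  "5655" → prefix "565" already present; 1 new (5)
  "566" → prefix "56" already present; 1 new (6)
  "56114575" → prefix "56" already present; 6 new (1, 1, 4, 5, 7, 5)
  "56951" → prefix "569" already present; 2 new (5, 1)
  "56131" → prefix "561" already present; 2 new (3, 1)
  "5611245192" → prefix "5611" already present; 6 new (2, 4, 5, 1, 9, 2)
  "5636" → prefix "56" already present; 2 new (3, 6)
  "56248" → prefix "56" already present; 3 new (2, 4, 8)
  "567" → prefix "567" already present; 0 new (none)
Total nodes = 7 + 1 + 6 + 1 + 8 + 1 + 1 + 6 + 2 + 2 + 6 + 2 + 3 + 0 = 46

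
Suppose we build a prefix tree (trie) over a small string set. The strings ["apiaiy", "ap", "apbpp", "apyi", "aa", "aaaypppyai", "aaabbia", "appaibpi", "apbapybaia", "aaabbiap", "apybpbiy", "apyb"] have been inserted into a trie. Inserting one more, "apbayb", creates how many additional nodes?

2

The longest prefix of "apbayb" already in the trie is "apba" (length 4).
New nodes needed: |"apbayb"| − 4 = 6 − 4 = 2.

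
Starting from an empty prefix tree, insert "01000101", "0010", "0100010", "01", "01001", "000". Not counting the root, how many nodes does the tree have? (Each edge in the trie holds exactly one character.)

13

Count nodes per top-level branch (shared prefixes stored once):
  '0'-branch (000, 0010, 01, 0100010, 01000101, 01001): 13 nodes
Sum: 13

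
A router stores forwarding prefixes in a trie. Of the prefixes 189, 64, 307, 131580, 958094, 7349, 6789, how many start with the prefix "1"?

2

Filter for entries beginning with "1":
Matches: "131580", "189"
Count: 2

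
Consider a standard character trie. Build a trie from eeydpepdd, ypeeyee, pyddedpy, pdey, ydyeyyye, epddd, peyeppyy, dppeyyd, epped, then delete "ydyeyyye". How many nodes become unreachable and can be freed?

A node on "ydyeyyye"'s path can go only if nothing else ends at it or branches off below it.
The suffix "dyeyyye" (7 nodes) is used only by "ydyeyyye"; the node for "y" still has the child "p", so pruning stops there.
Nodes removed: 7

7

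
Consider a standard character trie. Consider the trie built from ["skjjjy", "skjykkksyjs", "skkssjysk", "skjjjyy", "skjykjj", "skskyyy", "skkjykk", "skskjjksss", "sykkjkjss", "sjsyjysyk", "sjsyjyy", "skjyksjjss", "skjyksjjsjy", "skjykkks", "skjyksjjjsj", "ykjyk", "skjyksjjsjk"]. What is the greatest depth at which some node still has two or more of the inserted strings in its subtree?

10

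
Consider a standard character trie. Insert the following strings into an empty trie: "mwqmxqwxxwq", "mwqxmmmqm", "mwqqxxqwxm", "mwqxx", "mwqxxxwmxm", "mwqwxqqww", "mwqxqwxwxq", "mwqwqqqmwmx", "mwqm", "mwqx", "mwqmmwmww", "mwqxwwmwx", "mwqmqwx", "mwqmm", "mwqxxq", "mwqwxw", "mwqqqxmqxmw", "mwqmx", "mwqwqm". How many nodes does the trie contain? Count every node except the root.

Trace insertions, counting only characters that open a new branch:
  "mwqmxqwxxwq" → 11 new (m, w, q, m, x, q, w, x, x, w, q)
  "mwqxmmmqm" → prefix "mwq" already present; 6 new (x, m, m, m, q, m)
  "mwqqxxqwxm" → prefix "mwq" already present; 7 new (q, x, x, q, w, x, m)
  "mwqxx" → prefix "mwqx" already present; 1 new (x)
  "mwqxxxwmxm" → prefix "mwqxx" already present; 5 new (x, w, m, x, m)
  "mwqwxqqww" → prefix "mwq" already present; 6 new (w, x, q, q, w, w)
  "mwqxqwxwxq" → prefix "mwqx" already present; 6 new (q, w, x, w, x, q)
  "mwqwqqqmwmx" → prefix "mwqw" already present; 7 new (q, q, q, m, w, m, x)
  "mwqm" → prefix "mwqm" already present; 0 new (none)
  "mwqx" → prefix "mwqx" already present; 0 new (none)
  "mwqmmwmww" → prefix "mwqm" already present; 5 new (m, w, m, w, w)
  "mwqxwwmwx" → prefix "mwqx" already present; 5 new (w, w, m, w, x)
  "mwqmqwx" → prefix "mwqm" already present; 3 new (q, w, x)
  "mwqmm" → prefix "mwqmm" already present; 0 new (none)
  "mwqxxq" → prefix "mwqxx" already present; 1 new (q)
  "mwqwxw" → prefix "mwqwx" already present; 1 new (w)
  "mwqqqxmqxmw" → prefix "mwqq" already present; 7 new (q, x, m, q, x, m, w)
  "mwqmx" → prefix "mwqmx" already present; 0 new (none)
  "mwqwqm" → prefix "mwqwq" already present; 1 new (m)
Total nodes = 11 + 6 + 7 + 1 + 5 + 6 + 6 + 7 + 0 + 0 + 5 + 5 + 3 + 0 + 1 + 1 + 7 + 0 + 1 = 72

72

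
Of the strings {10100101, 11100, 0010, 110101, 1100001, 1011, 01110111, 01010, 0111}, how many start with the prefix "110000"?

1

Traverse to the node for "110000", then collect every word in that subtree.
Words under "110000": 1100001
Count: 1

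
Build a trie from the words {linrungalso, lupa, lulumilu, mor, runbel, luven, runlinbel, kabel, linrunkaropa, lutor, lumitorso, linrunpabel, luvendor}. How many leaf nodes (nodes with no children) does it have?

12

Leaves are exactly the stored words that no other stored word extends.
Those words: "kabel", "linrungalso", "linrunkaropa", "linrunpabel", "lulumilu", "lumitorso", "lupa", "lutor", "luvendor", "mor", "runbel", "runlinbel"
Leaf count: 12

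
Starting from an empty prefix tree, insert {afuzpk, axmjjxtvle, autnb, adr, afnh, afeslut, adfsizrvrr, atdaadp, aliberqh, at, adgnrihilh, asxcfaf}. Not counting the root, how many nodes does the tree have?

Insert word by word; a character creates a node only if that edge doesn't already exist:
  "afuzpk" → 6 new (a, f, u, z, p, k)
  "axmjjxtvle" → prefix "a" already present; 9 new (x, m, j, j, x, t, v, l, e)
  "autnb" → prefix "a" already present; 4 new (u, t, n, b)
  "adr" → prefix "a" already present; 2 new (d, r)
  "afnh" → prefix "af" already present; 2 new (n, h)
  "afeslut" → prefix "af" already present; 5 new (e, s, l, u, t)
  "adfsizrvrr" → prefix "ad" already present; 8 new (f, s, i, z, r, v, r, r)
  "atdaadp" → prefix "a" already present; 6 new (t, d, a, a, d, p)
  "aliberqh" → prefix "a" already present; 7 new (l, i, b, e, r, q, h)
  "at" → prefix "at" already present; 0 new (none)
  "adgnrihilh" → prefix "ad" already present; 8 new (g, n, r, i, h, i, l, h)
  "asxcfaf" → prefix "a" already present; 6 new (s, x, c, f, a, f)
Total nodes = 6 + 9 + 4 + 2 + 2 + 5 + 8 + 6 + 7 + 0 + 8 + 6 = 63

63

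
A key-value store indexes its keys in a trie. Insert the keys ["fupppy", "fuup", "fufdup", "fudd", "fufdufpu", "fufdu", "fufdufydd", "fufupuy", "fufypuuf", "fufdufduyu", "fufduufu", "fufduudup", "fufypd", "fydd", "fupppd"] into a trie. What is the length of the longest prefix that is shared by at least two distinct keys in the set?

The deepest shared node is where two words last agree before diverging.
"fufdufduyu" and "fufdufpu" agree on "fufduf" (6 characters) before diverging; nothing deeper is shared.
Longest shared-prefix length: 6

6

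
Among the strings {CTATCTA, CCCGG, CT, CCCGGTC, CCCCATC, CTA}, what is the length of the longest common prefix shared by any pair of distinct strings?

5

Equivalently: take the maximum, over all pairs, of their longest common prefix length.
"CCCGG" and "CCCGGTC" agree on "CCCGG" (5 characters) before diverging; nothing deeper is shared.
Longest shared-prefix length: 5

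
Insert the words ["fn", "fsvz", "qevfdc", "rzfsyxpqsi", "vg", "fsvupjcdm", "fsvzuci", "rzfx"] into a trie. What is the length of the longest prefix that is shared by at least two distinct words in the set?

Equivalently: take the maximum, over all pairs, of their longest common prefix length.
"fsvz" and "fsvzuci" agree on "fsvz" (4 characters) before diverging; nothing deeper is shared.
Longest shared-prefix length: 4

4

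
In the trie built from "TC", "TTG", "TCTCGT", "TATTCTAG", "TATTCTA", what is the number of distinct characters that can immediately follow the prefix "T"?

The children of the "T" node are the distinct next characters among strings starting with "T".
Characters that immediately follow "T" among the stored strings: {A, C, T}.
That node has 3 child edges.

3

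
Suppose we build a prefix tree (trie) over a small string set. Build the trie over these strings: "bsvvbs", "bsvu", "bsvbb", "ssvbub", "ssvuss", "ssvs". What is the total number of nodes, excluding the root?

19

Trie structure (* marks end of a word):
(root)
├─ b
│  └─ s
│     └─ v
│        ├─ b
│        │  └─ b *
│        ├─ u *
│        └─ v
│           └─ b
│              └─ s *
└─ s
   └─ s
      └─ v
         ├─ b
         │  └─ u
         │     └─ b *
         ├─ s *
         └─ u
            └─ s
               └─ s *
Counting every labelled node above: 19.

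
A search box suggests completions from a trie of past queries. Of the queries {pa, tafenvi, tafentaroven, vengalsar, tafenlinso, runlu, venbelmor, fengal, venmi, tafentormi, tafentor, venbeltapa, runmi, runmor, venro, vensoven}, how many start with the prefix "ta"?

5

Walk to "ta"; the words in its subtree are exactly those with that prefix.
Words under "ta": tafenlinso, tafentaroven, tafentor, tafentormi, tafenvi
Count: 5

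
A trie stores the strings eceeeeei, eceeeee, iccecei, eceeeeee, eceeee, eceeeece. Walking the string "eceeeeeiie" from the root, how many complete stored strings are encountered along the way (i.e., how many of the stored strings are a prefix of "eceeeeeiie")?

Walk "eceeeeeiie" from the root; an end-of-word marker is hit whenever a stored word is a prefix of "eceeeeeiie".
Prefixes of the query that are stored words: "eceeee", "eceeeee", "eceeeeei"
Count: 3

3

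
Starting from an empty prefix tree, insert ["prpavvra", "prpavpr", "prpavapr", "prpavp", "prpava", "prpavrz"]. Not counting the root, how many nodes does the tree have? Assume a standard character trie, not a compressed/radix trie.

15

For each word, the new-node count is its length minus the longest prefix already in the trie:
  "prpavvra" → 8 new (p, r, p, a, v, v, r, a)
  "prpavpr" → prefix "prpav" already present; 2 new (p, r)
  "prpavapr" → prefix "prpav" already present; 3 new (a, p, r)
  "prpavp" → prefix "prpavp" already present; 0 new (none)
  "prpava" → prefix "prpava" already present; 0 new (none)
  "prpavrz" → prefix "prpav" already present; 2 new (r, z)
Total nodes = 8 + 2 + 3 + 0 + 0 + 2 = 15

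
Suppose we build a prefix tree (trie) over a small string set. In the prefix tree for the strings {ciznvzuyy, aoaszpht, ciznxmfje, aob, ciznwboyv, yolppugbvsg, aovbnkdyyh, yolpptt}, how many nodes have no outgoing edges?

Leaves are exactly the stored words that no other stored word extends.
Those words: "aoaszpht", "aob", "aovbnkdyyh", "ciznvzuyy", "ciznwboyv", "ciznxmfje", "yolpptt", "yolppugbvsg"
Leaf count: 8

8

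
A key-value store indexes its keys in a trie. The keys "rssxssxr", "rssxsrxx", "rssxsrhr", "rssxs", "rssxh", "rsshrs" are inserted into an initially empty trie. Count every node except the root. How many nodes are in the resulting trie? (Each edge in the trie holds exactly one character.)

Trie structure (* marks end of a word):
(root)
└─ r
   └─ s
      └─ s
         ├─ h
         │  └─ r
         │     └─ s *
         └─ x
            ├─ h *
            └─ s *
               ├─ r
               │  ├─ h
               │  │  └─ r *
               │  └─ x
               │     └─ x *
               └─ s
                  └─ x
                     └─ r *
Counting every labelled node above: 17.

17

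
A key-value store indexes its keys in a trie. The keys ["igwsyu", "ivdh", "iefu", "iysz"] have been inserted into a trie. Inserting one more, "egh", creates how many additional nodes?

"egh" shares no prefix with any stored word, so all 3 characters open new nodes.
3 − 0 = 3 new nodes.

3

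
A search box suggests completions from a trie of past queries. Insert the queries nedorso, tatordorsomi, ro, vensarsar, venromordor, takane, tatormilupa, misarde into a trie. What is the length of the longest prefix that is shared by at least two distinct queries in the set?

5

The deepest shared node is where two words last agree before diverging.
"tatordorsomi" and "tatormilupa" agree on "tator" (5 characters) before diverging; nothing deeper is shared.
Longest shared-prefix length: 5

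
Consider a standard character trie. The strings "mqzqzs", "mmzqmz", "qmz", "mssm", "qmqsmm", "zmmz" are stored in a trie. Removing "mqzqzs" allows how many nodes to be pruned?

Walk "mqzqzs" from the leaf back toward the root, removing each node that no remaining word uses.
The suffix "qzqzs" (5 nodes) is used only by "mqzqzs"; the node for "m" still has the child "m", so pruning stops there.
Nodes removed: 5

5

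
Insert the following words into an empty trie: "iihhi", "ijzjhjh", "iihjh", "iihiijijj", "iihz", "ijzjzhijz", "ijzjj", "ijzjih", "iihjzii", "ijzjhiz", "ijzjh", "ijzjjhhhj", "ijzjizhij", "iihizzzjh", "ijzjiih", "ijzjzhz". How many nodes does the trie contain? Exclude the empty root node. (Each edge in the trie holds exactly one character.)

49

Trace insertions, counting only characters that open a new branch:
  "iihhi" → 5 new (i, i, h, h, i)
  "ijzjhjh" → prefix "i" already present; 6 new (j, z, j, h, j, h)
  "iihjh" → prefix "iih" already present; 2 new (j, h)
  "iihiijijj" → prefix "iih" already present; 6 new (i, i, j, i, j, j)
  "iihz" → prefix "iih" already present; 1 new (z)
  "ijzjzhijz" → prefix "ijzj" already present; 5 new (z, h, i, j, z)
  "ijzjj" → prefix "ijzj" already present; 1 new (j)
  "ijzjih" → prefix "ijzj" already present; 2 new (i, h)
  "iihjzii" → prefix "iihj" already present; 3 new (z, i, i)
  "ijzjhiz" → prefix "ijzjh" already present; 2 new (i, z)
  "ijzjh" → prefix "ijzjh" already present; 0 new (none)
  "ijzjjhhhj" → prefix "ijzjj" already present; 4 new (h, h, h, j)
  "ijzjizhij" → prefix "ijzji" already present; 4 new (z, h, i, j)
  "iihizzzjh" → prefix "iihi" already present; 5 new (z, z, z, j, h)
  "ijzjiih" → prefix "ijzji" already present; 2 new (i, h)
  "ijzjzhz" → prefix "ijzjzh" already present; 1 new (z)
Total nodes = 5 + 6 + 2 + 6 + 1 + 5 + 1 + 2 + 3 + 2 + 0 + 4 + 4 + 5 + 2 + 1 = 49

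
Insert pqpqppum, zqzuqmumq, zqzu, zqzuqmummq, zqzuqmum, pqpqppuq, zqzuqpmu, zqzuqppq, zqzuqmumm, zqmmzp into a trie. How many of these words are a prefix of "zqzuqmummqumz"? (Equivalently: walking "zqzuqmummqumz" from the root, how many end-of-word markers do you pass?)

Traverse "zqzuqmummqumz" character by character; count nodes along the way that are marked as word ends.
Prefixes of the query that are stored words: "zqzu", "zqzuqmum", "zqzuqmumm", "zqzuqmummq"
Count: 4

4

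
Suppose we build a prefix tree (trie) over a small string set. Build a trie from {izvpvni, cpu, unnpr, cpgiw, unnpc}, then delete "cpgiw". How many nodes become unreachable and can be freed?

After clearing the end-marker at "cpgiw", prune upward until reaching a node still needed by another word.
The suffix "giw" (3 nodes) is used only by "cpgiw"; the node for "cp" still has the child "u", so pruning stops there.
Nodes removed: 3

3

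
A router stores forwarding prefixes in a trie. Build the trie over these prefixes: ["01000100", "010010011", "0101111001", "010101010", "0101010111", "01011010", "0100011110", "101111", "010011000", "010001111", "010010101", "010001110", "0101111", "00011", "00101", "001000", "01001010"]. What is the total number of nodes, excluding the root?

57

Trace insertions, counting only characters that open a new branch:
  "01000100" → 8 new (0, 1, 0, 0, 0, 1, 0, 0)
  "010010011" → prefix "0100" already present; 5 new (1, 0, 0, 1, 1)
  "0101111001" → prefix "010" already present; 7 new (1, 1, 1, 1, 0, 0, 1)
  "010101010" → prefix "0101" already present; 5 new (0, 1, 0, 1, 0)
  "0101010111" → prefix "01010101" already present; 2 new (1, 1)
  "01011010" → prefix "01011" already present; 3 new (0, 1, 0)
  "0100011110" → prefix "010001" already present; 4 new (1, 1, 1, 0)
  "101111" → 6 new (1, 0, 1, 1, 1, 1)
  "010011000" → prefix "01001" already present; 4 new (1, 0, 0, 0)
  "010001111" → prefix "010001111" already present; 0 new (none)
  "010010101" → prefix "010010" already present; 3 new (1, 0, 1)
  "010001110" → prefix "01000111" already present; 1 new (0)
  "0101111" → prefix "0101111" already present; 0 new (none)
  "00011" → prefix "0" already present; 4 new (0, 0, 1, 1)
  "00101" → prefix "00" already present; 3 new (1, 0, 1)
  "001000" → prefix "0010" already present; 2 new (0, 0)
  "01001010" → prefix "01001010" already present; 0 new (none)
Total nodes = 8 + 5 + 7 + 5 + 2 + 3 + 4 + 6 + 4 + 0 + 3 + 1 + 0 + 4 + 3 + 2 + 0 = 57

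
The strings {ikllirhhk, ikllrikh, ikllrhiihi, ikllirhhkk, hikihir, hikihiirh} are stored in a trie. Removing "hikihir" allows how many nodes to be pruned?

1

After clearing the end-marker at "hikihir", prune upward until reaching a node still needed by another word.
The suffix "r" (1 node) is used only by "hikihir"; the node for "hikihi" still has the child "i", so pruning stops there.
Nodes removed: 1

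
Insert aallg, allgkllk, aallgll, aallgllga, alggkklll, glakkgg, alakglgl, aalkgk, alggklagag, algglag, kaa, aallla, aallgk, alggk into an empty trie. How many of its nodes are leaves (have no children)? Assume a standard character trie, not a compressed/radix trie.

Leaves are exactly the stored words that no other stored word extends.
Those words: "aalkgk", "aallgk", "aallgllga", "aallla", "alakglgl", "alggkklll", "alggklagag", "algglag", "allgkllk", "glakkgg", "kaa"
Leaf count: 11

11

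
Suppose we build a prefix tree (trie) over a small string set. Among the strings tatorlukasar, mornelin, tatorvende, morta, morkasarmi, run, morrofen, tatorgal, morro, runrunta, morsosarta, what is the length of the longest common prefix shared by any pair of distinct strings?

5

Look for the deepest trie node that still has at least two words in its subtree.
e.g. "morro" and "morrofen" share the prefix "morro" of length 5; no pair shares a longer one.
Longest shared-prefix length: 5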